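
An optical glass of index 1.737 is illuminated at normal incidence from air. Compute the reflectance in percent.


Fresnel reflectance at normal incidence:
  R = ((n - 1)/(n + 1))^2
  (n - 1)/(n + 1) = (1.737 - 1)/(1.737 + 1) = 0.269273
  R = 0.269273^2 = 0.0725079
  R(%) = 0.0725079 * 100 = 7.251%

7.251%


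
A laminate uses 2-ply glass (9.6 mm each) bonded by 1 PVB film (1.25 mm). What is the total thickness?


Total thickness = glass contribution + PVB contribution
  Glass: 2 * 9.6 = 19.2 mm
  PVB: 1 * 1.25 = 1.25 mm
  Total = 19.2 + 1.25 = 20.45 mm

20.45 mm


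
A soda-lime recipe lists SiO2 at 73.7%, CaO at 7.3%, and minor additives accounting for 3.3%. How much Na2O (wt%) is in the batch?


Pieces sum to 100%:
  Na2O = 100 - (SiO2 + CaO + others)
  Na2O = 100 - (73.7 + 7.3 + 3.3) = 15.7%

15.7%


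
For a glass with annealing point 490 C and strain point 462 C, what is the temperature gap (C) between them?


Gap = T_anneal - T_strain:
  gap = 490 - 462 = 28 C

28 C


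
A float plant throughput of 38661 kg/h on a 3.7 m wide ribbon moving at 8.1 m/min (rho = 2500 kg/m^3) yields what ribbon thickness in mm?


Ribbon cross-section from mass balance:
  Volume rate = throughput / density = 38661 / 2500 = 15.4644 m^3/h
  thickness = volume rate / (speed * 60 * width), i.e.
  thickness = throughput / (60 * speed * width * density) * 1000
  thickness = 38661 / (60 * 8.1 * 3.7 * 2500) * 1000 = 8.6 mm

8.6 mm


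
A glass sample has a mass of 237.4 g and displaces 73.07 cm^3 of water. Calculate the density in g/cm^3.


Use the definition of density:
  rho = mass / volume
  rho = 237.4 / 73.07 = 3.249 g/cm^3

3.249 g/cm^3


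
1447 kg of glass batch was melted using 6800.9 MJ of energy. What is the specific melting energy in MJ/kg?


Rearrange E = m * s for s:
  s = E / m
  s = 6800.9 / 1447 = 4.7 MJ/kg

4.7 MJ/kg


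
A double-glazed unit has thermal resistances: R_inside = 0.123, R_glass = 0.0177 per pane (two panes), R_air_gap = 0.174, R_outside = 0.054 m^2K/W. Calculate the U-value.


Total thermal resistance (series):
  R_total = R_in + R_glass + R_air + R_glass + R_out
  R_total = 0.123 + 0.0177 + 0.174 + 0.0177 + 0.054 = 0.3864 m^2K/W
U-value = 1 / R_total = 1 / 0.3864 = 2.588 W/m^2K

2.588 W/m^2K


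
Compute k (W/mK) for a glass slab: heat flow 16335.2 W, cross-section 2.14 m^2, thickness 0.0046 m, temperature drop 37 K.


Fourier's law rearranged: k = Q * t / (A * dT)
  Numerator = 16335.2 * 0.0046 = 75.14192
  Denominator = 2.14 * 37 = 79.18
  k = 75.14192 / 79.18 = 0.949 W/mK

0.949 W/mK


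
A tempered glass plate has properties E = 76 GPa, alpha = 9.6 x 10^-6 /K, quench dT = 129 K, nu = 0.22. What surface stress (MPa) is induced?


Tempering stress: sigma = E * alpha * dT / (1 - nu)
  E (MPa) = 76 * 1000 = 76000
  Numerator = 76000 * (9.6 x 10^-6) * 129 = 94.1184
  Denominator = 1 - 0.22 = 0.78
  sigma = 94.1184 / 0.78 = 120.7 MPa

120.7 MPa


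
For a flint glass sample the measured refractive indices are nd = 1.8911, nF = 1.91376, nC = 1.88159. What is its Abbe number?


Abbe number formula: Vd = (nd - 1) / (nF - nC)
  nd - 1 = 1.8911 - 1 = 0.8911
  nF - nC = 1.91376 - 1.88159 = 0.03217
  Vd = 0.8911 / 0.03217 = 27.7

27.7


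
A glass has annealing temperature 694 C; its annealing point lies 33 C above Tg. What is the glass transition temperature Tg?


Rearrange T_anneal = Tg + offset for Tg:
  Tg = T_anneal - offset = 694 - 33 = 661 C

661 C


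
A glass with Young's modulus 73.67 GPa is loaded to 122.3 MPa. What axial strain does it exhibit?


Rearrange E = sigma / epsilon:
  epsilon = sigma / E
  E (MPa) = 73.67 * 1000 = 73670
  epsilon = 122.3 / 73670 = 0.00166

0.00166


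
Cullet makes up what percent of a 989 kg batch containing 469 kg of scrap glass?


Cullet ratio = (cullet mass / total batch mass) * 100
  Ratio = 469 / 989 * 100 = 47.42%

47.42%


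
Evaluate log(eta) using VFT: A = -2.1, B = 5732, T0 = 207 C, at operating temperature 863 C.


VFT equation: log(eta) = A + B / (T - T0)
  T - T0 = 863 - 207 = 656
  B / (T - T0) = 5732 / 656 = 8.738
  log(eta) = -2.1 + 8.738 = 6.638

6.638


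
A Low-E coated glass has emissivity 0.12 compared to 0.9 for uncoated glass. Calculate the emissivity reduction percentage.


Percentage reduction = (1 - coated/uncoated) * 100
  Ratio = 0.12 / 0.9 = 0.1333
  Reduction = (1 - 0.1333) * 100 = 86.7%

86.7%


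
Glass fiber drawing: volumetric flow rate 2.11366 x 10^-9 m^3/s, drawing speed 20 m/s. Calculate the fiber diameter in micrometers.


Cross-sectional area from continuity:
  A = Q / v = 2.11366 x 10^-9 / 20 = 1.05683 x 10^-10 m^2
Diameter from circular cross-section:
  d = sqrt(4A / pi) * 10^6 (m -> um)
  d = sqrt(4 * 1.05683 x 10^-10 / pi) * 10^6 = 11.6 um

11.6 um


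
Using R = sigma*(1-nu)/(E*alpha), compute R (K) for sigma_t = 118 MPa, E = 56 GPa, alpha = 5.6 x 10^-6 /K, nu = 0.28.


Thermal shock resistance: R = sigma * (1 - nu) / (E * alpha)
  Numerator = 118 * (1 - 0.28) = 84.96
  Denominator = 56 * 1000 * (5.6 x 10^-6) = 0.3136
  R = 84.96 / 0.3136 = 270.9 K

270.9 K


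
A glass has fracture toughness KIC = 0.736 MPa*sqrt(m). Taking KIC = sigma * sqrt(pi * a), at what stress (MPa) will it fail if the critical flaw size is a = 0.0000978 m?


Rearrange KIC = sigma * sqrt(pi * a):
  sigma = KIC / sqrt(pi * a)
  sqrt(pi * 0.0000978) = 0.017528
  sigma = 0.736 / 0.017528 = 41.99 MPa

41.99 MPa


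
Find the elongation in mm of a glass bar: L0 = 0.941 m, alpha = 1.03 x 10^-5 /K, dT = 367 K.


Thermal expansion formula: dL = alpha * L0 * dT
  dL = (1.03 x 10^-5) * 0.941 * 367 = 0.00355707 m
Convert to mm: 0.00355707 * 1000 = 3.5571 mm

3.5571 mm


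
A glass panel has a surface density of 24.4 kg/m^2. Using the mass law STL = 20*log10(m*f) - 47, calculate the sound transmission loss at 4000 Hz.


Mass law: STL = 20 * log10(m * f) - 47
  m * f = 24.4 * 4000 = 97600
  log10(97600) = 4.98945
  STL = 20 * 4.98945 - 47 = 99.789 - 47 = 52.8 dB

52.8 dB


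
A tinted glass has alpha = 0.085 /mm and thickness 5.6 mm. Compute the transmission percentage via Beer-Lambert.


Beer-Lambert law: T = exp(-alpha * thickness)
  exponent = -0.085 * 5.6 = -0.476
  T = exp(-0.476) = 0.6213
  Percentage = 0.6213 * 100 = 62.13%

62.13%


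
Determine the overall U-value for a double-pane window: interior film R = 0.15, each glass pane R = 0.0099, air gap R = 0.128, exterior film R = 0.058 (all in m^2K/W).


Total thermal resistance (series):
  R_total = R_in + R_glass + R_air + R_glass + R_out
  R_total = 0.15 + 0.0099 + 0.128 + 0.0099 + 0.058 = 0.3558 m^2K/W
U-value = 1 / R_total = 1 / 0.3558 = 2.811 W/m^2K

2.811 W/m^2K


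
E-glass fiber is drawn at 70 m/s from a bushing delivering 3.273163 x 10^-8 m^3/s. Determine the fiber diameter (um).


Cross-sectional area from continuity:
  A = Q / v = 3.273163 x 10^-8 / 70 = 4.675947 x 10^-10 m^2
Diameter from circular cross-section:
  d = sqrt(4A / pi) * 10^6 (m -> um)
  d = sqrt(4 * 4.675947 x 10^-10 / pi) * 10^6 = 24.4 um

24.4 um


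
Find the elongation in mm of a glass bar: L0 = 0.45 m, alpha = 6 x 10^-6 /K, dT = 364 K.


Thermal expansion formula: dL = alpha * L0 * dT
  dL = (6 x 10^-6) * 0.45 * 364 = 0.0009828 m
Convert to mm: 0.0009828 * 1000 = 0.9828 mm

0.9828 mm


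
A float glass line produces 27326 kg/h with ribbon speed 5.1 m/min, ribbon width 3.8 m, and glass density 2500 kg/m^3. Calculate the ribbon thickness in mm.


Ribbon cross-section from mass balance:
  Volume rate = throughput / density = 27326 / 2500 = 10.9304 m^3/h
  thickness = volume rate / (speed * 60 * width), i.e.
  thickness = throughput / (60 * speed * width * density) * 1000
  thickness = 27326 / (60 * 5.1 * 3.8 * 2500) * 1000 = 9.4 mm

9.4 mm


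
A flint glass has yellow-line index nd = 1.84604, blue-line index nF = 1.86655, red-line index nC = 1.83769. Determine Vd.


Abbe number formula: Vd = (nd - 1) / (nF - nC)
  nd - 1 = 1.84604 - 1 = 0.84604
  nF - nC = 1.86655 - 1.83769 = 0.02886
  Vd = 0.84604 / 0.02886 = 29.32

29.32


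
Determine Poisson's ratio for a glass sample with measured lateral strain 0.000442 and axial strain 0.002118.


Poisson's ratio: nu = lateral strain / axial strain
  nu = 0.000442 / 0.002118 = 0.2087

0.2087


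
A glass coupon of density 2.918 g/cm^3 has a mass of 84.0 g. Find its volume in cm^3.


Rearrange rho = m / V:
  V = m / rho
  V = 84.0 / 2.918 = 28.787 cm^3

28.787 cm^3


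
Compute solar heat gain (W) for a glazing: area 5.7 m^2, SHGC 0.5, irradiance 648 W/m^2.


Solar heat gain: Q = Area * SHGC * Irradiance
  Q = 5.7 * 0.5 * 648 = 1846.8 W

1846.8 W


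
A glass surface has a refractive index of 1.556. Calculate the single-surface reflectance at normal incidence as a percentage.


Fresnel reflectance at normal incidence:
  R = ((n - 1)/(n + 1))^2
  (n - 1)/(n + 1) = (1.556 - 1)/(1.556 + 1) = 0.217527
  R = 0.217527^2 = 0.047318
  R(%) = 0.047318 * 100 = 4.732%

4.732%


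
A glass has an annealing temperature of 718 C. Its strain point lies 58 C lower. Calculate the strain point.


Strain point = annealing point - difference:
  T_strain = 718 - 58 = 660 C

660 C


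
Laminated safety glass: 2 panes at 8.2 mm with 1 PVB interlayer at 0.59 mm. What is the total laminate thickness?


Total thickness = glass contribution + PVB contribution
  Glass: 2 * 8.2 = 16.4 mm
  PVB: 1 * 0.59 = 0.59 mm
  Total = 16.4 + 0.59 = 16.99 mm

16.99 mm


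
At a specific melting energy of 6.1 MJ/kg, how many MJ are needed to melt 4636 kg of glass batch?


Total energy = mass * specific energy
  E = 4636 * 6.1 = 28279.6 MJ

28279.6 MJ


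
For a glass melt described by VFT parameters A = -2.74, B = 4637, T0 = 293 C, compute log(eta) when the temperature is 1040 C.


VFT equation: log(eta) = A + B / (T - T0)
  T - T0 = 1040 - 293 = 747
  B / (T - T0) = 4637 / 747 = 6.207
  log(eta) = -2.74 + 6.207 = 3.467

3.467


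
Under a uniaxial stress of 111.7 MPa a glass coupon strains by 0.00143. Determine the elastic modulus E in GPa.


Young's modulus: E = stress / strain
  E = 111.7 MPa / 0.00143 = 78111.89 MPa
Convert to GPa: 78111.89 / 1000 = 78.11 GPa

78.11 GPa


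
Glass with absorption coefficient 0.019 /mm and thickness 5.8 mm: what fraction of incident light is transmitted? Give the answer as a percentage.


Beer-Lambert law: T = exp(-alpha * thickness)
  exponent = -0.019 * 5.8 = -0.1102
  T = exp(-0.1102) = 0.8957
  Percentage = 0.8957 * 100 = 89.57%

89.57%


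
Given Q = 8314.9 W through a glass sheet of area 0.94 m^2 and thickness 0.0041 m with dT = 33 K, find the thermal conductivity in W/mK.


Fourier's law rearranged: k = Q * t / (A * dT)
  Numerator = 8314.9 * 0.0041 = 34.09109
  Denominator = 0.94 * 33 = 31.02
  k = 34.09109 / 31.02 = 1.099 W/mK

1.099 W/mK


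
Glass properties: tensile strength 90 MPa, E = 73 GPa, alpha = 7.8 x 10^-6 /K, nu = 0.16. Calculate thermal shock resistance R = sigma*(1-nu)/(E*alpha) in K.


Thermal shock resistance: R = sigma * (1 - nu) / (E * alpha)
  Numerator = 90 * (1 - 0.16) = 75.6
  Denominator = 73 * 1000 * (7.8 x 10^-6) = 0.5694
  R = 75.6 / 0.5694 = 132.8 K

132.8 K


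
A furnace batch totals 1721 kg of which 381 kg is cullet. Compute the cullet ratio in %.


Cullet ratio = (cullet mass / total batch mass) * 100
  Ratio = 381 / 1721 * 100 = 22.14%

22.14%


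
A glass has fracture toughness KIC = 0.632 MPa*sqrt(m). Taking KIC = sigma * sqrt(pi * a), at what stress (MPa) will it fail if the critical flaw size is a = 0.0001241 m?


Rearrange KIC = sigma * sqrt(pi * a):
  sigma = KIC / sqrt(pi * a)
  sqrt(pi * 0.0001241) = 0.019745
  sigma = 0.632 / 0.019745 = 32.01 MPa

32.01 MPa


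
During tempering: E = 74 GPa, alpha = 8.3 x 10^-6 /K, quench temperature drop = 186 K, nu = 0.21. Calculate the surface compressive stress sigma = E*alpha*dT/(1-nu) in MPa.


Tempering stress: sigma = E * alpha * dT / (1 - nu)
  E (MPa) = 74 * 1000 = 74000
  Numerator = 74000 * (8.3 x 10^-6) * 186 = 114.2412
  Denominator = 1 - 0.21 = 0.79
  sigma = 114.2412 / 0.79 = 144.6 MPa

144.6 MPa


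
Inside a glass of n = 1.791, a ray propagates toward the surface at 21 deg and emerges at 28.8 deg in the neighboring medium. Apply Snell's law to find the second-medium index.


Apply Snell's law: n1 * sin(theta1) = n2 * sin(theta2)
  n2 = n1 * sin(theta1) / sin(theta2)
  sin(21) = 0.358368
  sin(28.8) = 0.481754
  n2 = 1.791 * 0.358368 / 0.481754 = 1.3323

1.3323


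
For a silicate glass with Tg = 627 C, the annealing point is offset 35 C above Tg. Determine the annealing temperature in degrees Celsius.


The annealing temperature is Tg plus the offset:
  T_anneal = 627 + 35 = 662 C

662 C


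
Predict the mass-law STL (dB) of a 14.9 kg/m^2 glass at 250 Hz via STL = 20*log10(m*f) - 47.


Mass law: STL = 20 * log10(m * f) - 47
  m * f = 14.9 * 250 = 3725
  log10(3725) = 3.57113
  STL = 20 * 3.57113 - 47 = 71.4226 - 47 = 24.4 dB

24.4 dB


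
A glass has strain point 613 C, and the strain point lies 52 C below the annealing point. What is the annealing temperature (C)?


T_anneal = T_strain + gap:
  T_anneal = 613 + 52 = 665 C

665 C


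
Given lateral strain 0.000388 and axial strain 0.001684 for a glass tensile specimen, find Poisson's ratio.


Poisson's ratio: nu = lateral strain / axial strain
  nu = 0.000388 / 0.001684 = 0.2304

0.2304


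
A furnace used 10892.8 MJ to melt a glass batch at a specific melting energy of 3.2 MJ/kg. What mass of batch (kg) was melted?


Rearrange E = m * s for m:
  m = E / s
  m = 10892.8 / 3.2 = 3404.0 kg

3404.0 kg


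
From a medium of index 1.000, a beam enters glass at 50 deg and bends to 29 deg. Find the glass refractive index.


Apply Snell's law: n1 * sin(theta1) = n2 * sin(theta2)
  n2 = n1 * sin(theta1) / sin(theta2)
  sin(50) = 0.766044
  sin(29) = 0.48481
  n2 = 1.000 * 0.766044 / 0.48481 = 1.5801

1.5801


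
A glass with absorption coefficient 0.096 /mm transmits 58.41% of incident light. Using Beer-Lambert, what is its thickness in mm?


Rearrange T = exp(-alpha * thickness):
  thickness = -ln(T) / alpha
  T = 58.41/100 = 0.5841
  ln(T) = -0.53768
  -ln(T) = 0.53768
  thickness = 0.53768 / 0.096 = 5.6 mm

5.6 mm


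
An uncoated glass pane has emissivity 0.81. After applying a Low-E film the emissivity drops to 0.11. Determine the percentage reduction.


Percentage reduction = (1 - coated/uncoated) * 100
  Ratio = 0.11 / 0.81 = 0.1358
  Reduction = (1 - 0.1358) * 100 = 86.4%

86.4%


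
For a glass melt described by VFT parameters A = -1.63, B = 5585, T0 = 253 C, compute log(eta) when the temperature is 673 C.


VFT equation: log(eta) = A + B / (T - T0)
  T - T0 = 673 - 253 = 420
  B / (T - T0) = 5585 / 420 = 13.298
  log(eta) = -1.63 + 13.298 = 11.668

11.668


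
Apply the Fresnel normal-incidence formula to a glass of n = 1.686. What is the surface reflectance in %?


Fresnel reflectance at normal incidence:
  R = ((n - 1)/(n + 1))^2
  (n - 1)/(n + 1) = (1.686 - 1)/(1.686 + 1) = 0.255398
  R = 0.255398^2 = 0.0652281
  R(%) = 0.0652281 * 100 = 6.523%

6.523%


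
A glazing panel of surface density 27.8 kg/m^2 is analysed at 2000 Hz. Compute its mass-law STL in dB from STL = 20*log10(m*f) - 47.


Mass law: STL = 20 * log10(m * f) - 47
  m * f = 27.8 * 2000 = 55600
  log10(55600) = 4.74507
  STL = 20 * 4.74507 - 47 = 94.9014 - 47 = 47.9 dB

47.9 dB


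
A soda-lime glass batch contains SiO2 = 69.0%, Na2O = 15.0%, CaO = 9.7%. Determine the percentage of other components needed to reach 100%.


Sum the three major oxides:
  SiO2 + Na2O + CaO = 69.0 + 15.0 + 9.7 = 93.7%
Subtract from 100%:
  Others = 100 - 93.7 = 6.3%

6.3%


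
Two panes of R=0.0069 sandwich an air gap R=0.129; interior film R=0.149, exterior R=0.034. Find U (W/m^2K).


Total thermal resistance (series):
  R_total = R_in + R_glass + R_air + R_glass + R_out
  R_total = 0.149 + 0.0069 + 0.129 + 0.0069 + 0.034 = 0.3258 m^2K/W
U-value = 1 / R_total = 1 / 0.3258 = 3.069 W/m^2K

3.069 W/m^2K


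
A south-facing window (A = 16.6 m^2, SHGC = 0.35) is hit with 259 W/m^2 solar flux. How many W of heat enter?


Solar heat gain: Q = Area * SHGC * Irradiance
  Q = 16.6 * 0.35 * 259 = 1504.8 W

1504.8 W


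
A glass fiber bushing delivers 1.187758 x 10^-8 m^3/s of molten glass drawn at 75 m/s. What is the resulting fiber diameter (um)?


Cross-sectional area from continuity:
  A = Q / v = 1.187758 x 10^-8 / 75 = 1.583677 x 10^-10 m^2
Diameter from circular cross-section:
  d = sqrt(4A / pi) * 10^6 (m -> um)
  d = sqrt(4 * 1.583677 x 10^-10 / pi) * 10^6 = 14.2 um

14.2 um


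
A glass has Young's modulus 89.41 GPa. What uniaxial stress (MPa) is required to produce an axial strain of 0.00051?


Rearrange E = sigma / epsilon:
  sigma = E * epsilon
  E (MPa) = 89.41 * 1000 = 89410
  sigma = 89410 * 0.00051 = 45.6 MPa

45.6 MPa


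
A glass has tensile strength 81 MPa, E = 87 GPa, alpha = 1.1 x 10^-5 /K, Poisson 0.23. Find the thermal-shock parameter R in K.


Thermal shock resistance: R = sigma * (1 - nu) / (E * alpha)
  Numerator = 81 * (1 - 0.23) = 62.37
  Denominator = 87 * 1000 * (1.1 x 10^-5) = 0.957
  R = 62.37 / 0.957 = 65.2 K

65.2 K


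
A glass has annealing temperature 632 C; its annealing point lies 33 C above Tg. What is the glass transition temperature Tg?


Rearrange T_anneal = Tg + offset for Tg:
  Tg = T_anneal - offset = 632 - 33 = 599 C

599 C


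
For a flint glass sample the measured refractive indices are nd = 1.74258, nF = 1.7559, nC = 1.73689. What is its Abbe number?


Abbe number formula: Vd = (nd - 1) / (nF - nC)
  nd - 1 = 1.74258 - 1 = 0.74258
  nF - nC = 1.7559 - 1.73689 = 0.01901
  Vd = 0.74258 / 0.01901 = 39.06

39.06


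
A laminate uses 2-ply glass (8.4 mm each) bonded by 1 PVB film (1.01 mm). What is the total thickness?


Total thickness = glass contribution + PVB contribution
  Glass: 2 * 8.4 = 16.8 mm
  PVB: 1 * 1.01 = 1.01 mm
  Total = 16.8 + 1.01 = 17.81 mm

17.81 mm


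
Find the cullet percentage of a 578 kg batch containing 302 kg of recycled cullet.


Cullet ratio = (cullet mass / total batch mass) * 100
  Ratio = 302 / 578 * 100 = 52.25%

52.25%


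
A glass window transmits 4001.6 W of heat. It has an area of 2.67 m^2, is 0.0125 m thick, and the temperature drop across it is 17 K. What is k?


Fourier's law rearranged: k = Q * t / (A * dT)
  Numerator = 4001.6 * 0.0125 = 50.02
  Denominator = 2.67 * 17 = 45.39
  k = 50.02 / 45.39 = 1.102 W/mK

1.102 W/mK


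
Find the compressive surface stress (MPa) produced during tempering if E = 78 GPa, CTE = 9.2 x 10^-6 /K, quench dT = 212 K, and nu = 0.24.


Tempering stress: sigma = E * alpha * dT / (1 - nu)
  E (MPa) = 78 * 1000 = 78000
  Numerator = 78000 * (9.2 x 10^-6) * 212 = 152.1312
  Denominator = 1 - 0.24 = 0.76
  sigma = 152.1312 / 0.76 = 200.2 MPa

200.2 MPa


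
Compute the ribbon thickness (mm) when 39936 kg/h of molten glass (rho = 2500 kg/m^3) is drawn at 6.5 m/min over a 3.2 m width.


Ribbon cross-section from mass balance:
  Volume rate = throughput / density = 39936 / 2500 = 15.9744 m^3/h
  thickness = volume rate / (speed * 60 * width), i.e.
  thickness = throughput / (60 * speed * width * density) * 1000
  thickness = 39936 / (60 * 6.5 * 3.2 * 2500) * 1000 = 12.8 mm

12.8 mm


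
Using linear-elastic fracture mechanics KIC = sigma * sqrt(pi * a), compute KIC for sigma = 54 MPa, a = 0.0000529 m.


Fracture toughness: KIC = sigma * sqrt(pi * a)
  pi * a = pi * 0.0000529 = 0.00016619
  sqrt(pi * a) = 0.012891
  KIC = 54 * 0.012891 = 0.696 MPa*sqrt(m)

0.696 MPa*sqrt(m)


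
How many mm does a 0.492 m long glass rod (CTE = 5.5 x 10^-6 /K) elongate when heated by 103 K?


Thermal expansion formula: dL = alpha * L0 * dT
  dL = (5.5 x 10^-6) * 0.492 * 103 = 0.00027872 m
Convert to mm: 0.00027872 * 1000 = 0.2787 mm

0.2787 mm


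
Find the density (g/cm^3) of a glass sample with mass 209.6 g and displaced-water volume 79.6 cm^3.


Use the definition of density:
  rho = mass / volume
  rho = 209.6 / 79.6 = 2.633 g/cm^3

2.633 g/cm^3


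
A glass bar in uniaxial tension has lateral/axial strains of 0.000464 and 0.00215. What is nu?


Poisson's ratio: nu = lateral strain / axial strain
  nu = 0.000464 / 0.00215 = 0.2158

0.2158


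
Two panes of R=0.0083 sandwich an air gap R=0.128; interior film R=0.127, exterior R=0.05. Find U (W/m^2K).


Total thermal resistance (series):
  R_total = R_in + R_glass + R_air + R_glass + R_out
  R_total = 0.127 + 0.0083 + 0.128 + 0.0083 + 0.05 = 0.3216 m^2K/W
U-value = 1 / R_total = 1 / 0.3216 = 3.109 W/m^2K

3.109 W/m^2K


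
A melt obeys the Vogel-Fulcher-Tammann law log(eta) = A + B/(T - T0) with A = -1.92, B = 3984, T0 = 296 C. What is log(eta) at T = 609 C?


VFT equation: log(eta) = A + B / (T - T0)
  T - T0 = 609 - 296 = 313
  B / (T - T0) = 3984 / 313 = 12.728
  log(eta) = -1.92 + 12.728 = 10.808

10.808


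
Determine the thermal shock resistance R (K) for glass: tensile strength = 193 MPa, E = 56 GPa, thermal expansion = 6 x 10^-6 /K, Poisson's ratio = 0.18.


Thermal shock resistance: R = sigma * (1 - nu) / (E * alpha)
  Numerator = 193 * (1 - 0.18) = 158.26
  Denominator = 56 * 1000 * (6 x 10^-6) = 0.336
  R = 158.26 / 0.336 = 471.0 K

471.0 K


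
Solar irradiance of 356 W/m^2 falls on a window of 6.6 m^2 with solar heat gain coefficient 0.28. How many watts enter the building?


Solar heat gain: Q = Area * SHGC * Irradiance
  Q = 6.6 * 0.28 * 356 = 657.9 W

657.9 W


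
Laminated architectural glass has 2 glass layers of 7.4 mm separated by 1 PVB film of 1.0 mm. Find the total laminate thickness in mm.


Total thickness = glass contribution + PVB contribution
  Glass: 2 * 7.4 = 14.8 mm
  PVB: 1 * 1.0 = 1.0 mm
  Total = 14.8 + 1.0 = 15.8 mm

15.8 mm


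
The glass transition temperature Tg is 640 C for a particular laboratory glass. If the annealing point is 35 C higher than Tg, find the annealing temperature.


The annealing temperature is Tg plus the offset:
  T_anneal = 640 + 35 = 675 C

675 C


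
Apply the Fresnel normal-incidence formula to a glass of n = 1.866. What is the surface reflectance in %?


Fresnel reflectance at normal incidence:
  R = ((n - 1)/(n + 1))^2
  (n - 1)/(n + 1) = (1.866 - 1)/(1.866 + 1) = 0.302163
  R = 0.302163^2 = 0.0913025
  R(%) = 0.0913025 * 100 = 9.13%

9.13%


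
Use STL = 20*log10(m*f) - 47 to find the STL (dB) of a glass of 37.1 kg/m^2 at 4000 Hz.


Mass law: STL = 20 * log10(m * f) - 47
  m * f = 37.1 * 4000 = 148400
  log10(148400) = 5.17143
  STL = 20 * 5.17143 - 47 = 103.4286 - 47 = 56.4 dB

56.4 dB


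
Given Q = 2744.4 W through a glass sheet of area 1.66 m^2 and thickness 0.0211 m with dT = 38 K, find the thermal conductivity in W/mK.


Fourier's law rearranged: k = Q * t / (A * dT)
  Numerator = 2744.4 * 0.0211 = 57.90684
  Denominator = 1.66 * 38 = 63.08
  k = 57.90684 / 63.08 = 0.918 W/mK

0.918 W/mK


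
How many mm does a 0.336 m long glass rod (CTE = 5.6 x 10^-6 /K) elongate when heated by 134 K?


Thermal expansion formula: dL = alpha * L0 * dT
  dL = (5.6 x 10^-6) * 0.336 * 134 = 0.00025213 m
Convert to mm: 0.00025213 * 1000 = 0.2521 mm

0.2521 mm


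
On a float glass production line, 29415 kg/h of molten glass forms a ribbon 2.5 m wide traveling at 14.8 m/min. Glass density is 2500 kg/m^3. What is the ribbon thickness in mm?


Ribbon cross-section from mass balance:
  Volume rate = throughput / density = 29415 / 2500 = 11.766 m^3/h
  thickness = volume rate / (speed * 60 * width), i.e.
  thickness = throughput / (60 * speed * width * density) * 1000
  thickness = 29415 / (60 * 14.8 * 2.5 * 2500) * 1000 = 5.3 mm

5.3 mm


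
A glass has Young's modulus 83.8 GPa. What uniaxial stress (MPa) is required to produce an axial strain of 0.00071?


Rearrange E = sigma / epsilon:
  sigma = E * epsilon
  E (MPa) = 83.8 * 1000 = 83800
  sigma = 83800 * 0.00071 = 59.5 MPa

59.5 MPa


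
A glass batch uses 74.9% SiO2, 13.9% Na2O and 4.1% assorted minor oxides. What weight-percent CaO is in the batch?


Pieces sum to 100%:
  CaO = 100 - (SiO2 + Na2O + others)
  CaO = 100 - (74.9 + 13.9 + 4.1) = 7.1%

7.1%


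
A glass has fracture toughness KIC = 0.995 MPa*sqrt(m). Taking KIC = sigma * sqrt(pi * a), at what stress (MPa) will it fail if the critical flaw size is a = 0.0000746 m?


Rearrange KIC = sigma * sqrt(pi * a):
  sigma = KIC / sqrt(pi * a)
  sqrt(pi * 0.0000746) = 0.015309
  sigma = 0.995 / 0.015309 = 64.99 MPa

64.99 MPa


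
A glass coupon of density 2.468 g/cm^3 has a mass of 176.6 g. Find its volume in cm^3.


Rearrange rho = m / V:
  V = m / rho
  V = 176.6 / 2.468 = 71.556 cm^3

71.556 cm^3


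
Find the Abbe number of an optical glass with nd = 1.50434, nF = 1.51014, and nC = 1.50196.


Abbe number formula: Vd = (nd - 1) / (nF - nC)
  nd - 1 = 1.50434 - 1 = 0.50434
  nF - nC = 1.51014 - 1.50196 = 0.00818
  Vd = 0.50434 / 0.00818 = 61.66

61.66


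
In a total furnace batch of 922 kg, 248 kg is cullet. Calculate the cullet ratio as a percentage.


Cullet ratio = (cullet mass / total batch mass) * 100
  Ratio = 248 / 922 * 100 = 26.9%

26.9%


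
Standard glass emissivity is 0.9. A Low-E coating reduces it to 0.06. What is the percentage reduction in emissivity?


Percentage reduction = (1 - coated/uncoated) * 100
  Ratio = 0.06 / 0.9 = 0.0667
  Reduction = (1 - 0.0667) * 100 = 93.3%

93.3%


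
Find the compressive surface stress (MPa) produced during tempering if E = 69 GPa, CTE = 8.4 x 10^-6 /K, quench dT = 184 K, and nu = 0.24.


Tempering stress: sigma = E * alpha * dT / (1 - nu)
  E (MPa) = 69 * 1000 = 69000
  Numerator = 69000 * (8.4 x 10^-6) * 184 = 106.6464
  Denominator = 1 - 0.24 = 0.76
  sigma = 106.6464 / 0.76 = 140.3 MPa

140.3 MPa


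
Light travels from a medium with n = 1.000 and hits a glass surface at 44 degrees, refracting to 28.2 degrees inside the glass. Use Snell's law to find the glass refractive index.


Apply Snell's law: n1 * sin(theta1) = n2 * sin(theta2)
  n2 = n1 * sin(theta1) / sin(theta2)
  sin(44) = 0.694658
  sin(28.2) = 0.472551
  n2 = 1.000 * 0.694658 / 0.472551 = 1.47

1.47


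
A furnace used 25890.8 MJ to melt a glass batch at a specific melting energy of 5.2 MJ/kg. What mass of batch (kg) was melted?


Rearrange E = m * s for m:
  m = E / s
  m = 25890.8 / 5.2 = 4979.0 kg

4979.0 kg


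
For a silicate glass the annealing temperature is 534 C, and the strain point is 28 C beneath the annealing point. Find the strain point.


Strain point = annealing point - difference:
  T_strain = 534 - 28 = 506 C

506 C


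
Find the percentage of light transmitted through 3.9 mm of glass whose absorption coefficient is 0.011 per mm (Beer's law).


Beer-Lambert law: T = exp(-alpha * thickness)
  exponent = -0.011 * 3.9 = -0.0429
  T = exp(-0.0429) = 0.958
  Percentage = 0.958 * 100 = 95.8%

95.8%


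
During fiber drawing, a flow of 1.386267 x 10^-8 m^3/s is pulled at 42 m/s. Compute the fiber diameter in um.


Cross-sectional area from continuity:
  A = Q / v = 1.386267 x 10^-8 / 42 = 3.300636 x 10^-10 m^2
Diameter from circular cross-section:
  d = sqrt(4A / pi) * 10^6 (m -> um)
  d = sqrt(4 * 3.300636 x 10^-10 / pi) * 10^6 = 20.5 um

20.5 um


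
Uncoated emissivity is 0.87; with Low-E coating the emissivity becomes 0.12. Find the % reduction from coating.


Percentage reduction = (1 - coated/uncoated) * 100
  Ratio = 0.12 / 0.87 = 0.1379
  Reduction = (1 - 0.1379) * 100 = 86.2%

86.2%


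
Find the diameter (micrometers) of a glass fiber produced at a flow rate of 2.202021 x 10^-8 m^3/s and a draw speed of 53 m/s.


Cross-sectional area from continuity:
  A = Q / v = 2.202021 x 10^-8 / 53 = 4.154757 x 10^-10 m^2
Diameter from circular cross-section:
  d = sqrt(4A / pi) * 10^6 (m -> um)
  d = sqrt(4 * 4.154757 x 10^-10 / pi) * 10^6 = 23.0 um

23.0 um


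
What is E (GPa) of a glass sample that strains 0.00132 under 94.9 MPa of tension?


Young's modulus: E = stress / strain
  E = 94.9 MPa / 0.00132 = 71893.94 MPa
Convert to GPa: 71893.94 / 1000 = 71.89 GPa

71.89 GPa


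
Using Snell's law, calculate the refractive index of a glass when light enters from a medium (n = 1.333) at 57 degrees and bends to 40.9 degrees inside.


Apply Snell's law: n1 * sin(theta1) = n2 * sin(theta2)
  n2 = n1 * sin(theta1) / sin(theta2)
  sin(57) = 0.838671
  sin(40.9) = 0.654741
  n2 = 1.333 * 0.838671 / 0.654741 = 1.7075

1.7075


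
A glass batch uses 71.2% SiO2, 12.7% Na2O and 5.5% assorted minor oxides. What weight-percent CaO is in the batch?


Pieces sum to 100%:
  CaO = 100 - (SiO2 + Na2O + others)
  CaO = 100 - (71.2 + 12.7 + 5.5) = 10.6%

10.6%


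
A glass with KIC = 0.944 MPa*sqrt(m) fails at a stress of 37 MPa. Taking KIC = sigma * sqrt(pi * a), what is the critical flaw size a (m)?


Rearrange KIC = sigma * sqrt(pi * a):
  sqrt(pi * a) = KIC / sigma
  sqrt(pi * a) = 0.944 / 37 = 0.025514
  a = (KIC / sigma)^2 / pi
  a = 0.025514^2 / pi = 0.0002072 m

0.0002072 m


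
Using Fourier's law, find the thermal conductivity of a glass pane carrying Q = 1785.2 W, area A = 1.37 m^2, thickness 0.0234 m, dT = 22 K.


Fourier's law rearranged: k = Q * t / (A * dT)
  Numerator = 1785.2 * 0.0234 = 41.77368
  Denominator = 1.37 * 22 = 30.14
  k = 41.77368 / 30.14 = 1.386 W/mK

1.386 W/mK


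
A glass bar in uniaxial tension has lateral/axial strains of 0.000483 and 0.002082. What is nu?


Poisson's ratio: nu = lateral strain / axial strain
  nu = 0.000483 / 0.002082 = 0.232

0.232


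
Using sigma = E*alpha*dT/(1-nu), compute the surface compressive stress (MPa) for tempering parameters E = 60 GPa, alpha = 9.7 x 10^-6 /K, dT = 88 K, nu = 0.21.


Tempering stress: sigma = E * alpha * dT / (1 - nu)
  E (MPa) = 60 * 1000 = 60000
  Numerator = 60000 * (9.7 x 10^-6) * 88 = 51.216
  Denominator = 1 - 0.21 = 0.79
  sigma = 51.216 / 0.79 = 64.8 MPa

64.8 MPa


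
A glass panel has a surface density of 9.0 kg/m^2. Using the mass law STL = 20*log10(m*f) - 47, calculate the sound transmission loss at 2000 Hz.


Mass law: STL = 20 * log10(m * f) - 47
  m * f = 9.0 * 2000 = 18000
  log10(18000) = 4.25527
  STL = 20 * 4.25527 - 47 = 85.1054 - 47 = 38.1 dB

38.1 dB


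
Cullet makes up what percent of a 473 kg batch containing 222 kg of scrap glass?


Cullet ratio = (cullet mass / total batch mass) * 100
  Ratio = 222 / 473 * 100 = 46.93%

46.93%


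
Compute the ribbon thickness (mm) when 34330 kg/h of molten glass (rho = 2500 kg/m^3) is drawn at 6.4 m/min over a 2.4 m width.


Ribbon cross-section from mass balance:
  Volume rate = throughput / density = 34330 / 2500 = 13.732 m^3/h
  thickness = volume rate / (speed * 60 * width), i.e.
  thickness = throughput / (60 * speed * width * density) * 1000
  thickness = 34330 / (60 * 6.4 * 2.4 * 2500) * 1000 = 14.9 mm

14.9 mm


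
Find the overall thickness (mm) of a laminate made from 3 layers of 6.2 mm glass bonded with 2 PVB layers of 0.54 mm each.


Total thickness = glass contribution + PVB contribution
  Glass: 3 * 6.2 = 18.6 mm
  PVB: 2 * 0.54 = 1.08 mm
  Total = 18.6 + 1.08 = 19.68 mm

19.68 mm


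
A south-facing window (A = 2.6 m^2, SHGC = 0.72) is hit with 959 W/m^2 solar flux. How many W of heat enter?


Solar heat gain: Q = Area * SHGC * Irradiance
  Q = 2.6 * 0.72 * 959 = 1795.2 W

1795.2 W


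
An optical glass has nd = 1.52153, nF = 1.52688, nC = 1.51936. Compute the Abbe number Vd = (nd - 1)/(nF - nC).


Abbe number formula: Vd = (nd - 1) / (nF - nC)
  nd - 1 = 1.52153 - 1 = 0.52153
  nF - nC = 1.52688 - 1.51936 = 0.00752
  Vd = 0.52153 / 0.00752 = 69.35

69.35


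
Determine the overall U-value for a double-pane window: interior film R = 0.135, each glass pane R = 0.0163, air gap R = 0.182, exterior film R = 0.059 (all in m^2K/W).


Total thermal resistance (series):
  R_total = R_in + R_glass + R_air + R_glass + R_out
  R_total = 0.135 + 0.0163 + 0.182 + 0.0163 + 0.059 = 0.4086 m^2K/W
U-value = 1 / R_total = 1 / 0.4086 = 2.447 W/m^2K

2.447 W/m^2K


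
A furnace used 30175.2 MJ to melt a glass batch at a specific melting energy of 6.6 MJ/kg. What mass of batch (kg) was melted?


Rearrange E = m * s for m:
  m = E / s
  m = 30175.2 / 6.6 = 4572.0 kg

4572.0 kg


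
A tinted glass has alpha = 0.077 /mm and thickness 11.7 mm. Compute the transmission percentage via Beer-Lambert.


Beer-Lambert law: T = exp(-alpha * thickness)
  exponent = -0.077 * 11.7 = -0.9009
  T = exp(-0.9009) = 0.4062
  Percentage = 0.4062 * 100 = 40.62%

40.62%


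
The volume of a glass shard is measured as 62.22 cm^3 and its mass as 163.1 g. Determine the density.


Use the definition of density:
  rho = mass / volume
  rho = 163.1 / 62.22 = 2.621 g/cm^3

2.621 g/cm^3


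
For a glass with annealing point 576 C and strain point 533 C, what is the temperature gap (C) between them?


Gap = T_anneal - T_strain:
  gap = 576 - 533 = 43 C

43 C


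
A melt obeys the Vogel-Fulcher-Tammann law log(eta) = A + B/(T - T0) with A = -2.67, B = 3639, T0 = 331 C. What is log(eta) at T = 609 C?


VFT equation: log(eta) = A + B / (T - T0)
  T - T0 = 609 - 331 = 278
  B / (T - T0) = 3639 / 278 = 13.09
  log(eta) = -2.67 + 13.09 = 10.42

10.42


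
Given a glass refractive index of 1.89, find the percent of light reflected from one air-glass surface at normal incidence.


Fresnel reflectance at normal incidence:
  R = ((n - 1)/(n + 1))^2
  (n - 1)/(n + 1) = (1.89 - 1)/(1.89 + 1) = 0.307958
  R = 0.307958^2 = 0.0948381
  R(%) = 0.0948381 * 100 = 9.484%

9.484%


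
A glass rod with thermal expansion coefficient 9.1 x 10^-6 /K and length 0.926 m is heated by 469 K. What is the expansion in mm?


Thermal expansion formula: dL = alpha * L0 * dT
  dL = (9.1 x 10^-6) * 0.926 * 469 = 0.00395208 m
Convert to mm: 0.00395208 * 1000 = 3.9521 mm

3.9521 mm


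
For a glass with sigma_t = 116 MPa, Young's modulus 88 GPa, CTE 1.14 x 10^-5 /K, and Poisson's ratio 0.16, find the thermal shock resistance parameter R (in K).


Thermal shock resistance: R = sigma * (1 - nu) / (E * alpha)
  Numerator = 116 * (1 - 0.16) = 97.44
  Denominator = 88 * 1000 * (1.14 x 10^-5) = 1.0032
  R = 97.44 / 1.0032 = 97.1 K

97.1 K


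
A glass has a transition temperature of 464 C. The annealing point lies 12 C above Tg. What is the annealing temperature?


The annealing temperature is Tg plus the offset:
  T_anneal = 464 + 12 = 476 C

476 C


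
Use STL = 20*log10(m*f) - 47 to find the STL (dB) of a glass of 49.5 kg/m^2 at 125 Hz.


Mass law: STL = 20 * log10(m * f) - 47
  m * f = 49.5 * 125 = 6187.5
  log10(6187.5) = 3.79152
  STL = 20 * 3.79152 - 47 = 75.8304 - 47 = 28.8 dB

28.8 dB


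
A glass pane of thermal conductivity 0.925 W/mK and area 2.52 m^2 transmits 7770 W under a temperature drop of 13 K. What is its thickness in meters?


Fourier's law: t = k * A * dT / Q
  t = 0.925 * 2.52 * 13 / 7770
  t = 30.303 / 7770 = 0.0039 m

0.0039 m


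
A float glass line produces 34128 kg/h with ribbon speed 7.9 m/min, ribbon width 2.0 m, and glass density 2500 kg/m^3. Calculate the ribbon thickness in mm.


Ribbon cross-section from mass balance:
  Volume rate = throughput / density = 34128 / 2500 = 13.6512 m^3/h
  thickness = volume rate / (speed * 60 * width), i.e.
  thickness = throughput / (60 * speed * width * density) * 1000
  thickness = 34128 / (60 * 7.9 * 2.0 * 2500) * 1000 = 14.4 mm

14.4 mm


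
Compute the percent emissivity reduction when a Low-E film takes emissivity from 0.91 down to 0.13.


Percentage reduction = (1 - coated/uncoated) * 100
  Ratio = 0.13 / 0.91 = 0.1429
  Reduction = (1 - 0.1429) * 100 = 85.7%

85.7%


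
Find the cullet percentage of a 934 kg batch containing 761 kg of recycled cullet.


Cullet ratio = (cullet mass / total batch mass) * 100
  Ratio = 761 / 934 * 100 = 81.48%

81.48%


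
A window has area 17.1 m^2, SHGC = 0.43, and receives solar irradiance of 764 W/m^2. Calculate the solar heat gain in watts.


Solar heat gain: Q = Area * SHGC * Irradiance
  Q = 17.1 * 0.43 * 764 = 5617.7 W

5617.7 W


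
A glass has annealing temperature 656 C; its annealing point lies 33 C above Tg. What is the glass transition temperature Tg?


Rearrange T_anneal = Tg + offset for Tg:
  Tg = T_anneal - offset = 656 - 33 = 623 C

623 C


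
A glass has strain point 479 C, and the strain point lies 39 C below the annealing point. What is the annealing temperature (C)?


T_anneal = T_strain + gap:
  T_anneal = 479 + 39 = 518 C

518 C


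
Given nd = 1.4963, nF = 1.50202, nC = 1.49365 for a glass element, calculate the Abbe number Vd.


Abbe number formula: Vd = (nd - 1) / (nF - nC)
  nd - 1 = 1.4963 - 1 = 0.4963
  nF - nC = 1.50202 - 1.49365 = 0.00837
  Vd = 0.4963 / 0.00837 = 59.3

59.3


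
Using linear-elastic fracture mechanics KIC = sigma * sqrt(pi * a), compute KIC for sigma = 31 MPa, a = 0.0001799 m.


Fracture toughness: KIC = sigma * sqrt(pi * a)
  pi * a = pi * 0.0001799 = 0.000565173
  sqrt(pi * a) = 0.023773
  KIC = 31 * 0.023773 = 0.737 MPa*sqrt(m)

0.737 MPa*sqrt(m)


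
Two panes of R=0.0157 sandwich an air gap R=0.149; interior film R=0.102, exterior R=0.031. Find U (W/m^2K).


Total thermal resistance (series):
  R_total = R_in + R_glass + R_air + R_glass + R_out
  R_total = 0.102 + 0.0157 + 0.149 + 0.0157 + 0.031 = 0.3134 m^2K/W
U-value = 1 / R_total = 1 / 0.3134 = 3.191 W/m^2K

3.191 W/m^2K


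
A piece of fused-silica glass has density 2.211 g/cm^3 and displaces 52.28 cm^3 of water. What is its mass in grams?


Rearrange rho = m / V:
  m = rho * V
  m = 2.211 * 52.28 = 115.591 g

115.591 g


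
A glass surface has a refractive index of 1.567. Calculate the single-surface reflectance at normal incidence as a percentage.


Fresnel reflectance at normal incidence:
  R = ((n - 1)/(n + 1))^2
  (n - 1)/(n + 1) = (1.567 - 1)/(1.567 + 1) = 0.22088
  R = 0.22088^2 = 0.048788
  R(%) = 0.048788 * 100 = 4.879%

4.879%


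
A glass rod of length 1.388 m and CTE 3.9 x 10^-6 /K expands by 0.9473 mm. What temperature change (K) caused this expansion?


Rearrange dL = alpha * L0 * dT for dT:
  dT = dL / (alpha * L0)
  dL (m) = 0.9473 / 1000 = 0.0009473
  dT = 0.0009473 / ((3.9 x 10^-6) * 1.388) = 175.0 K

175.0 K


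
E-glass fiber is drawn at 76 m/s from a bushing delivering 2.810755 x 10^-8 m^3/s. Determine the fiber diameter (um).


Cross-sectional area from continuity:
  A = Q / v = 2.810755 x 10^-8 / 76 = 3.698362 x 10^-10 m^2
Diameter from circular cross-section:
  d = sqrt(4A / pi) * 10^6 (m -> um)
  d = sqrt(4 * 3.698362 x 10^-10 / pi) * 10^6 = 21.7 um

21.7 um


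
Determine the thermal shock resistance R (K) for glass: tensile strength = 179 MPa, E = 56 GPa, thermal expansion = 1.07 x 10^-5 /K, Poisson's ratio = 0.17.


Thermal shock resistance: R = sigma * (1 - nu) / (E * alpha)
  Numerator = 179 * (1 - 0.17) = 148.57
  Denominator = 56 * 1000 * (1.07 x 10^-5) = 0.5992
  R = 148.57 / 0.5992 = 247.9 K

247.9 K


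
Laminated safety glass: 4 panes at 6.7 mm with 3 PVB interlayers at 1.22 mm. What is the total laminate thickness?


Total thickness = glass contribution + PVB contribution
  Glass: 4 * 6.7 = 26.8 mm
  PVB: 3 * 1.22 = 3.66 mm
  Total = 26.8 + 3.66 = 30.46 mm

30.46 mm


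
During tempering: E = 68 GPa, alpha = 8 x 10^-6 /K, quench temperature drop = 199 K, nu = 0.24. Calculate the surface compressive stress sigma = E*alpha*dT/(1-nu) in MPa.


Tempering stress: sigma = E * alpha * dT / (1 - nu)
  E (MPa) = 68 * 1000 = 68000
  Numerator = 68000 * (8 x 10^-6) * 199 = 108.256
  Denominator = 1 - 0.24 = 0.76
  sigma = 108.256 / 0.76 = 142.4 MPa

142.4 MPa


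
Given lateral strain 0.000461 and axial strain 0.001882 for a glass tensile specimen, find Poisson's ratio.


Poisson's ratio: nu = lateral strain / axial strain
  nu = 0.000461 / 0.001882 = 0.245

0.245
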